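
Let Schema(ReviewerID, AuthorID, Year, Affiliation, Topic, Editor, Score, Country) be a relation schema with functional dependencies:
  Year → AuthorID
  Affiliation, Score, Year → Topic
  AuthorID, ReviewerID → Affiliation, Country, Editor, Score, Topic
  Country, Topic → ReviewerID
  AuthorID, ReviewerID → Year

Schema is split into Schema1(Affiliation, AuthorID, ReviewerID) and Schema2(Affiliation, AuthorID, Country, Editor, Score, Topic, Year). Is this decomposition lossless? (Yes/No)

No

Common attributes: {Affiliation, AuthorID}; their closure is {Affiliation, AuthorID}.
Neither Schema1 nor Schema2 is contained in that closure, so the decomposition is lossy.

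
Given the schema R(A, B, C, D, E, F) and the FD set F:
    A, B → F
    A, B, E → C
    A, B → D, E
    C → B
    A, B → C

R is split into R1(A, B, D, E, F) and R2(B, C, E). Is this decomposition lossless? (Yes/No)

No

R1 ∩ R2 = {B, E}; its closure under F is {B, E}.
Neither R1 nor R2 is contained in that closure, so the decomposition is lossy.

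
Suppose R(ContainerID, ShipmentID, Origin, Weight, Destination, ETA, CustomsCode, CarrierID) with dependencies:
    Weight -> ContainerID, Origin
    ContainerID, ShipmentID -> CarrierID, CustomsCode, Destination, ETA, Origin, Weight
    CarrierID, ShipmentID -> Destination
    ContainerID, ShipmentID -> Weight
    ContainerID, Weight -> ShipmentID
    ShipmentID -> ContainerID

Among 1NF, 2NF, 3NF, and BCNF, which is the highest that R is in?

BCNF

Candidate keys: {ShipmentID}, {Weight}. Prime attributes: {ShipmentID, Weight}.
The left-hand side of every FD is a superkey, so BCNF is satisfied.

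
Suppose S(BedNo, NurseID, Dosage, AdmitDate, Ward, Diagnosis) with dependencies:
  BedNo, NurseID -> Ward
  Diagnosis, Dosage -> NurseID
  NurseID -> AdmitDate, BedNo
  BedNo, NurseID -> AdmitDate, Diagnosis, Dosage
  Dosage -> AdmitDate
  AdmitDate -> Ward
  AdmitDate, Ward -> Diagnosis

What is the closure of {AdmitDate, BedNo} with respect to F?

Start with {AdmitDate, BedNo}.
AdmitDate -> Ward applies; add {Ward} → now {AdmitDate, BedNo, Ward}.
AdmitDate, Ward -> Diagnosis applies; add {Diagnosis} → now {AdmitDate, BedNo, Diagnosis, Ward}.
No further FD applies.

{AdmitDate, BedNo, Diagnosis, Ward}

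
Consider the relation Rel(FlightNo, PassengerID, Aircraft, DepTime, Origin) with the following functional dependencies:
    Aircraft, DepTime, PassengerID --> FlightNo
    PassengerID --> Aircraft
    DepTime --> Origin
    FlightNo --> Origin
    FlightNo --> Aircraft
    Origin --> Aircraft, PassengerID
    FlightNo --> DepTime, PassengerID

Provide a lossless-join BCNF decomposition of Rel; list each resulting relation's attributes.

Candidate keys of the original relation: {DepTime}, {FlightNo}.
{Aircraft, DepTime, FlightNo, Origin, PassengerID}: {PassengerID} determines {Aircraft, PassengerID} here but is not a superkey — split on PassengerID --> Aircraft, giving {Aircraft, PassengerID} and {DepTime, FlightNo, Origin, PassengerID}.
{Aircraft, PassengerID}: every determinant is a superkey — BCNF.
{DepTime, FlightNo, Origin, PassengerID}: {Origin} determines {Origin, PassengerID} here but is not a superkey — split on Origin --> PassengerID, giving {Origin, PassengerID} and {DepTime, FlightNo, Origin}.
{Origin, PassengerID}: every determinant is a superkey — BCNF.
{DepTime, FlightNo, Origin}: every determinant is a superkey — BCNF.

{Aircraft, PassengerID}; {DepTime, FlightNo, Origin}; {Origin, PassengerID}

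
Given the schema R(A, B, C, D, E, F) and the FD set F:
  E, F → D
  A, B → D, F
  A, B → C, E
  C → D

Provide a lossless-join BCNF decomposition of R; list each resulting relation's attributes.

{A, B, C, E, F}; {D, E, F}

Candidate key of the original relation: {A, B}.
Within {A, B, C, D, E, F}: {E, F}⁺ ∩ {A, B, C, D, E, F} = {D, E, F}, not the whole set, so E, F → D violates BCNF; decompose into {D, E, F} and {A, B, C, E, F}.
{D, E, F} is in BCNF.
{A, B, C, E, F} is in BCNF.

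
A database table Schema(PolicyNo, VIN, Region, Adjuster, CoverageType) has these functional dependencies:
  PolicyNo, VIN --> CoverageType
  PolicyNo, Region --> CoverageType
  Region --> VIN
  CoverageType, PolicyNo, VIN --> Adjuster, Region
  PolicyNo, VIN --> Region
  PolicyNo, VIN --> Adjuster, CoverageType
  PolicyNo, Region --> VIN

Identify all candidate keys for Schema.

{PolicyNo, Region}, {PolicyNo, VIN}

{PolicyNo} never appears on the right of any FD, so every key must include it.
Closure of {PolicyNo, Region} is {Adjuster, CoverageType, PolicyNo, Region, VIN}, the whole schema; {PolicyNo, Region} is a candidate key.
Closure of {PolicyNo, VIN} is {Adjuster, CoverageType, PolicyNo, Region, VIN}, the whole schema; {PolicyNo, VIN} is a candidate key.
Any other superkey properly contains one of these, so there are no further candidate keys.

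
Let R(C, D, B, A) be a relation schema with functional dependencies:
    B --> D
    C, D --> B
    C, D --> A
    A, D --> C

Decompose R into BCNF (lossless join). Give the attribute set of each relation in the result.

{A, B, C}; {B, D}

Candidate keys of the original relation: {A, B}, {A, D}, {B, C}, {C, D}.
In {A, B, C, D}, {B} is not a superkey ({B}⁺ restricted to this set is {B, D}), so split on B --> D into {B, D} and {A, B, C}.
{B, D} has no BCNF violation.
{A, B, C} has no BCNF violation.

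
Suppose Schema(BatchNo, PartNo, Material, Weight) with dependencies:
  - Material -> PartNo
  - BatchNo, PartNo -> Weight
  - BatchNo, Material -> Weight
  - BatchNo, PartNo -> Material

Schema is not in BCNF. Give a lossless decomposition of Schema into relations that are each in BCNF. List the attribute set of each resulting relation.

{BatchNo, Material, Weight}; {Material, PartNo}

Candidate keys of the original relation: {BatchNo, Material}, {BatchNo, PartNo}.
In {BatchNo, Material, PartNo, Weight}, {Material} is not a superkey ({Material}⁺ restricted to this set is {Material, PartNo}), so split on Material -> PartNo into {Material, PartNo} and {BatchNo, Material, Weight}.
{Material, PartNo} is in BCNF.
{BatchNo, Material, Weight} is in BCNF.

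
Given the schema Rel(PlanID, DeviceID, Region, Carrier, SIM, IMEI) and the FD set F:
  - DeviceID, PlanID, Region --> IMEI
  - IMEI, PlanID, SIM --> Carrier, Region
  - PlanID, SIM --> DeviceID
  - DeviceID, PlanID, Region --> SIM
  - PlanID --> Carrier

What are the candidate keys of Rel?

{DeviceID, PlanID, Region}, {IMEI, PlanID, SIM}, {PlanID, Region, SIM}

Attributes never on any right-hand side: {PlanID} — every candidate key must contain it.
{DeviceID, PlanID, Region} is a candidate key since {DeviceID, PlanID, Region}⁺ = {Carrier, DeviceID, IMEI, PlanID, Region, SIM} covers every attribute.
{IMEI, PlanID, SIM} is a candidate key since {IMEI, PlanID, SIM}⁺ = {Carrier, DeviceID, IMEI, PlanID, Region, SIM} covers every attribute.
{PlanID, Region, SIM} is a candidate key since {PlanID, Region, SIM}⁺ = {Carrier, DeviceID, IMEI, PlanID, Region, SIM} covers every attribute.
These are minimal and exhaustive — every other superkey contains one of them.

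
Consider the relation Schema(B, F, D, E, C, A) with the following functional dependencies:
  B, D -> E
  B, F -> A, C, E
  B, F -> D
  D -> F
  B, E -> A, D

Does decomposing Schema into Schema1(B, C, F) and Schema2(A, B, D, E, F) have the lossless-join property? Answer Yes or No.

Common attributes: {B, F}; their closure is {A, B, C, D, E, F}.
Since Schema1 ⊆ {A, B, C, D, E, F}, the intersection is a superkey of Schema1; the decomposition is lossless.

Yes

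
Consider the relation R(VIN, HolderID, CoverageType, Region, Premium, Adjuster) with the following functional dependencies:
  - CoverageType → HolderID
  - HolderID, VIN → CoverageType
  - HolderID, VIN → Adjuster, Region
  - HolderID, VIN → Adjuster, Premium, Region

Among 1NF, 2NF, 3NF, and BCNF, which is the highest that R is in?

Candidate keys: {CoverageType, VIN}, {HolderID, VIN}. Prime attributes: {CoverageType, HolderID, VIN}.
CoverageType → HolderID breaks BCNF: {CoverageType}⁺ = {CoverageType, HolderID}, so {CoverageType} is not a superkey.
Its right-hand attributes {HolderID} are all prime, as are those of every other non-superkey FD — the relation is in 3NF.

3NF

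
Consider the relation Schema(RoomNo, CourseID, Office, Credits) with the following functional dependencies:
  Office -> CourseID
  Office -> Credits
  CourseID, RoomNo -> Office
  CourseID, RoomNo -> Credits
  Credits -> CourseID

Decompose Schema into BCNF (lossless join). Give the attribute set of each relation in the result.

Candidate keys of the original relation: {CourseID, RoomNo}, {Credits, RoomNo}, {Office, RoomNo}.
Within {CourseID, Credits, Office, RoomNo}: {Office}⁺ ∩ {CourseID, Credits, Office, RoomNo} = {CourseID, Credits, Office}, not the whole set, so Office -> CourseID, Credits violates BCNF; decompose into {CourseID, Credits, Office} and {Office, RoomNo}.
Within {CourseID, Credits, Office}: {Credits}⁺ ∩ {CourseID, Credits, Office} = {CourseID, Credits}, not the whole set, so Credits -> CourseID violates BCNF; decompose into {CourseID, Credits} and {Credits, Office}.
{CourseID, Credits} is in BCNF.
{Credits, Office} is in BCNF.
{Office, RoomNo} is in BCNF.

{CourseID, Credits}; {Credits, Office}; {Office, RoomNo}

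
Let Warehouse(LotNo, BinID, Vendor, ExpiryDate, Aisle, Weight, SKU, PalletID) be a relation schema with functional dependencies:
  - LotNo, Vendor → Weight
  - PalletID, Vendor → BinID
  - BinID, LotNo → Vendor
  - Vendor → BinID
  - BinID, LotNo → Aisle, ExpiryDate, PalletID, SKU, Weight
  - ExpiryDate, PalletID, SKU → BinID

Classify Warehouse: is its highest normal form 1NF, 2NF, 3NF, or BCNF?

Candidate keys: {BinID, LotNo}, {ExpiryDate, LotNo, PalletID, SKU}, {LotNo, Vendor}. Prime attributes: {BinID, ExpiryDate, LotNo, PalletID, SKU, Vendor}.
For PalletID, Vendor → BinID we have {PalletID, Vendor}⁺ = {BinID, PalletID, Vendor}; {PalletID, Vendor} is not a superkey, so BCNF fails.
Its right-hand attributes {BinID} are all prime, as are those of every other non-superkey FD — the relation is in 3NF.

3NF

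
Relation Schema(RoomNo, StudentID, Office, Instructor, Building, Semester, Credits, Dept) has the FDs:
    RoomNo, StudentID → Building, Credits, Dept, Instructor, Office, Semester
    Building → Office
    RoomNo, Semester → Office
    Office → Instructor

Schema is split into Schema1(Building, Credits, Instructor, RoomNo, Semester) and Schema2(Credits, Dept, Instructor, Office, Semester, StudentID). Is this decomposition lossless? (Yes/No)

No

The shared attributes are {Credits, Instructor, Semester} and {Credits, Instructor, Semester}⁺ = {Credits, Instructor, Semester}.
The closure covers neither Schema1 nor Schema2 entirely; the join is not lossless.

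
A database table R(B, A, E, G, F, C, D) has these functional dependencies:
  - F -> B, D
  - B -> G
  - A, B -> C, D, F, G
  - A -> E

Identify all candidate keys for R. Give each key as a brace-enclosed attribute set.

{A, B}, {A, F}

{A} never appears on the right of any FD, so every key must include it.
{A, B}⁺ = {A, B, C, D, E, F, G}, which is every attribute, so {A, B} is a candidate key.
{A, F}⁺ = {A, B, C, D, E, F, G}, which is every attribute, so {A, F} is a candidate key.
Any other superkey properly contains one of these, so there are no further candidate keys.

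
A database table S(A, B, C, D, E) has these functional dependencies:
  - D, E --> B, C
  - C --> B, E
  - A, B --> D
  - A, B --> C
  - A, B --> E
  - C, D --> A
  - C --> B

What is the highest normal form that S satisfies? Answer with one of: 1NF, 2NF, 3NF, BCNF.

3NF

Candidate keys: {A, B}, {A, C}, {C, D}, {D, E}. Prime attributes: {A, B, C, D, E}.
C --> B, E breaks BCNF: {C}⁺ = {B, C, E}, so {C} is not a superkey.
But every attribute on its right side ({B, E}) is prime, and the same holds for every other non-superkey FD, so 3NF still holds.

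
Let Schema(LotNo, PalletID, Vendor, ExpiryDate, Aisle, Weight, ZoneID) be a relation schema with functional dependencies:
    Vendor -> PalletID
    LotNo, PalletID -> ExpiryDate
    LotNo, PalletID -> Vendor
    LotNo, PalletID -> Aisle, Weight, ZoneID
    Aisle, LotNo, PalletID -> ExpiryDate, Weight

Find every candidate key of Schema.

{LotNo} never appears on the right of any FD, so every key must include it.
{LotNo, PalletID} is a candidate key since {LotNo, PalletID}⁺ = {Aisle, ExpiryDate, LotNo, PalletID, Vendor, Weight, ZoneID} covers every attribute.
{LotNo, Vendor} is a candidate key since {LotNo, Vendor}⁺ = {Aisle, ExpiryDate, LotNo, PalletID, Vendor, Weight, ZoneID} covers every attribute.
These are minimal and exhaustive — every other superkey contains one of them.

{LotNo, PalletID}, {LotNo, Vendor}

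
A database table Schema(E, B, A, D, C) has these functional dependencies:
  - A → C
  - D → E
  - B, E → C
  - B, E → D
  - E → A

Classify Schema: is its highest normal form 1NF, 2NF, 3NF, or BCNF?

1NF

Candidate keys: {B, D}, {B, E}. Prime attributes: {B, D, E}.
For A → C we have {A}⁺ = {A, C}; {A} is not a superkey, so BCNF fails.
A → C has non-prime {C} on the right and a non-superkey on the left, so 3NF fails.
Since {D} ⊂ {B, D} and {D}⁺ ⊇ {A, C} with {A, C} non-prime, there is a partial dependency; 2NF fails.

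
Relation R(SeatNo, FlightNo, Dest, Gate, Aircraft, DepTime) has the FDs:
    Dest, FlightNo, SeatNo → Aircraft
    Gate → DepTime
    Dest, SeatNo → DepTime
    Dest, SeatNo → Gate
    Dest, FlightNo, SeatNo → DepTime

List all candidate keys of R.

{Dest, FlightNo, SeatNo} never appear on the right of any FD, so every key must include all of them.
Closure of {Dest, FlightNo, SeatNo} is {Aircraft, DepTime, Dest, FlightNo, Gate, SeatNo}, the whole schema; {Dest, FlightNo, SeatNo} is a candidate key.
No smaller or unrelated set reaches every attribute, so there are no other keys.

{Dest, FlightNo, SeatNo}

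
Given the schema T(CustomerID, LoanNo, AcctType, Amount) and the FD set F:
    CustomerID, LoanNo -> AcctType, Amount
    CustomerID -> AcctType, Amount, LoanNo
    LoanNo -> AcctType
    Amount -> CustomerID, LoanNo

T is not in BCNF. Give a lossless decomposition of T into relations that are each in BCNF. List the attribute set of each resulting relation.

{AcctType, LoanNo}; {Amount, CustomerID, LoanNo}

Candidate keys of the original relation: {Amount}, {CustomerID}.
Within {AcctType, Amount, CustomerID, LoanNo}: {LoanNo}⁺ ∩ {AcctType, Amount, CustomerID, LoanNo} = {AcctType, LoanNo}, not the whole set, so LoanNo -> AcctType violates BCNF; decompose into {AcctType, LoanNo} and {Amount, CustomerID, LoanNo}.
{AcctType, LoanNo}: every determinant is a superkey — BCNF.
{Amount, CustomerID, LoanNo}: every determinant is a superkey — BCNF.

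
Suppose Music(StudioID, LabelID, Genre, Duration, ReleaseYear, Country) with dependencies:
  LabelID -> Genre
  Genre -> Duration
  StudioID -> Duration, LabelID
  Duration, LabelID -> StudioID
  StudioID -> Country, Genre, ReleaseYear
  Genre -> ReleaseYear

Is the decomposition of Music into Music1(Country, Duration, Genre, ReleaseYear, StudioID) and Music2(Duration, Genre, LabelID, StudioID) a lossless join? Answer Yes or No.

Common attributes: {Duration, Genre, StudioID}; their closure is {Country, Duration, Genre, LabelID, ReleaseYear, StudioID}.
Since Music1 ⊆ {Country, Duration, Genre, LabelID, ReleaseYear, StudioID}, the intersection is a superkey of Music1; the decomposition is lossless.

Yes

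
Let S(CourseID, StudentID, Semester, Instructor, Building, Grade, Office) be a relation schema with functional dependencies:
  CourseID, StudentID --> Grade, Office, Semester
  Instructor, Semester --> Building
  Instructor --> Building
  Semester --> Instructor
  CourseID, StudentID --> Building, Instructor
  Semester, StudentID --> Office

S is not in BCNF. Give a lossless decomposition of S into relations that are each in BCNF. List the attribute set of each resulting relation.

Candidate key of the original relation: {CourseID, StudentID}.
In {Building, CourseID, Grade, Instructor, Office, Semester, StudentID}, {Instructor, Semester} is not a superkey ({Instructor, Semester}⁺ restricted to this set is {Building, Instructor, Semester}), so split on Instructor, Semester --> Building into {Building, Instructor, Semester} and {CourseID, Grade, Instructor, Office, Semester, StudentID}.
In {Building, Instructor, Semester}, {Instructor} is not a superkey ({Instructor}⁺ restricted to this set is {Building, Instructor}), so split on Instructor --> Building into {Building, Instructor} and {Instructor, Semester}.
{Building, Instructor} is in BCNF.
{Instructor, Semester} is in BCNF.
In {CourseID, Grade, Instructor, Office, Semester, StudentID}, {Semester} is not a superkey ({Semester}⁺ restricted to this set is {Instructor, Semester}), so split on Semester --> Instructor into {Instructor, Semester} and {CourseID, Grade, Office, Semester, StudentID}.
{Instructor, Semester} is in BCNF.
In {CourseID, Grade, Office, Semester, StudentID}, {Semester, StudentID} is not a superkey ({Semester, StudentID}⁺ restricted to this set is {Office, Semester, StudentID}), so split on Semester, StudentID --> Office into {Office, Semester, StudentID} and {CourseID, Grade, Semester, StudentID}.
{Office, Semester, StudentID} is in BCNF.
{CourseID, Grade, Semester, StudentID} is in BCNF.

{Building, Instructor}; {CourseID, Grade, Semester, StudentID}; {Instructor, Semester}; {Office, Semester, StudentID}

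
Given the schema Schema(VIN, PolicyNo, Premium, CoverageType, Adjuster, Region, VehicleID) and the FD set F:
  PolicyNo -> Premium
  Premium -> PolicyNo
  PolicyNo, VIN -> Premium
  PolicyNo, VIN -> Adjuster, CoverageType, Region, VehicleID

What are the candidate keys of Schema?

Attributes never on any right-hand side: {VIN} — every candidate key must contain it.
{PolicyNo, VIN}⁺ = {Adjuster, CoverageType, PolicyNo, Premium, Region, VIN, VehicleID} — all of the relation — so {PolicyNo, VIN} is a candidate key.
{Premium, VIN}⁺ = {Adjuster, CoverageType, PolicyNo, Premium, Region, VIN, VehicleID} — all of the relation — so {Premium, VIN} is a candidate key.
These are minimal and exhaustive — every other superkey contains one of them.

{PolicyNo, VIN}, {Premium, VIN}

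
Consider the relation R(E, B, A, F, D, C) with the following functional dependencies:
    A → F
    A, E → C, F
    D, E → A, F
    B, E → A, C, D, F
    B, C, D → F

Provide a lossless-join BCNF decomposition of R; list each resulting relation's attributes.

{A, C, E}; {A, D, E}; {A, F}; {B, D, E}

Candidate key of the original relation: {B, E}.
Within {A, B, C, D, E, F}: {A}⁺ ∩ {A, B, C, D, E, F} = {A, F}, not the whole set, so A → F violates BCNF; decompose into {A, F} and {A, B, C, D, E}.
{A, F}: every determinant is a superkey — BCNF.
Within {A, B, C, D, E}: {A, E}⁺ ∩ {A, B, C, D, E} = {A, C, E}, not the whole set, so A, E → C violates BCNF; decompose into {A, C, E} and {A, B, D, E}.
{A, C, E}: every determinant is a superkey — BCNF.
Within {A, B, D, E}: {D, E}⁺ ∩ {A, B, D, E} = {A, D, E}, not the whole set, so D, E → A violates BCNF; decompose into {A, D, E} and {B, D, E}.
{A, D, E}: every determinant is a superkey — BCNF.
{B, D, E}: every determinant is a superkey — BCNF.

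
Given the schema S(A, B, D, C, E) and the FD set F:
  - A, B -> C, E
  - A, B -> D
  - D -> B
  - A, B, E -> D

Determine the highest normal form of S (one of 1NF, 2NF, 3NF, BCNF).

Candidate keys: {A, B}, {A, D}. Prime attributes: {A, B, D}.
D -> B: {D}⁺ = {B, D}, which is not all of the attributes, so the left side is not a superkey — BCNF is violated.
Since {B} ⊆ prime attributes and every other non-superkey FD also has a prime right side, the schema is in 3NF.

3NF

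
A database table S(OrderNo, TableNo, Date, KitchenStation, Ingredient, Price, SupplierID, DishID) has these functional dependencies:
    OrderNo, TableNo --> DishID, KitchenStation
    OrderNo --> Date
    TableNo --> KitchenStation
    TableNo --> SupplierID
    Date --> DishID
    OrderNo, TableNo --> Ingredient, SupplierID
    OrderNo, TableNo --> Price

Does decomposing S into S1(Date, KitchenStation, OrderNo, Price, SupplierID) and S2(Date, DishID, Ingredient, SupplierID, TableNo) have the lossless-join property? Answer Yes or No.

The shared attributes are {Date, SupplierID} and {Date, SupplierID}⁺ = {Date, DishID, SupplierID}.
The closure covers neither S1 nor S2 entirely; the join is not lossless.

No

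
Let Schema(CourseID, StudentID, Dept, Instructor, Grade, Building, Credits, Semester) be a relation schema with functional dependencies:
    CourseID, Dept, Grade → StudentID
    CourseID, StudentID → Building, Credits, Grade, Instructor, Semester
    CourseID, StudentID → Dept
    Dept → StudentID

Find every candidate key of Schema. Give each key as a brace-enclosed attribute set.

{CourseID, Dept}, {CourseID, StudentID}

No FD produces {CourseID}, so it must be in every candidate key.
{CourseID, Dept}⁺ = {Building, CourseID, Credits, Dept, Grade, Instructor, Semester, StudentID} — all of the relation — so {CourseID, Dept} is a candidate key.
{CourseID, StudentID}⁺ = {Building, CourseID, Credits, Dept, Grade, Instructor, Semester, StudentID} — all of the relation — so {CourseID, StudentID} is a candidate key.
No proper subset of any of these is a key, and no other minimal superkey exists.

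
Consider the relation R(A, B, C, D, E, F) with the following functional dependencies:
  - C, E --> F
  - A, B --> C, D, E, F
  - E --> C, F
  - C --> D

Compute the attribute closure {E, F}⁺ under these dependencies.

{C, D, E, F}

Start with {E, F}.
E --> C, F applies; add {C} → now {C, E, F}.
C --> D applies; add {D} → now {C, D, E, F}.
No further FD applies.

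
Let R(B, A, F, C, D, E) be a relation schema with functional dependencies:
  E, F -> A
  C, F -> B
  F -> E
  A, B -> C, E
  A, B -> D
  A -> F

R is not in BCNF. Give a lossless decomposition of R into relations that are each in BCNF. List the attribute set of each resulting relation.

{A, E, F}; {B, C, D, F}

Candidate keys of the original relation: {A, B}, {A, C}, {B, F}, {C, F}.
Within {A, B, C, D, E, F}: {E, F}⁺ ∩ {A, B, C, D, E, F} = {A, E, F}, not the whole set, so E, F -> A violates BCNF; decompose into {A, E, F} and {B, C, D, E, F}.
{A, E, F}: every determinant is a superkey — BCNF.
Within {B, C, D, E, F}: {F}⁺ ∩ {B, C, D, E, F} = {E, F}, not the whole set, so F -> E violates BCNF; decompose into {E, F} and {B, C, D, F}.
{E, F}: every determinant is a superkey — BCNF.
{B, C, D, F}: every determinant is a superkey — BCNF.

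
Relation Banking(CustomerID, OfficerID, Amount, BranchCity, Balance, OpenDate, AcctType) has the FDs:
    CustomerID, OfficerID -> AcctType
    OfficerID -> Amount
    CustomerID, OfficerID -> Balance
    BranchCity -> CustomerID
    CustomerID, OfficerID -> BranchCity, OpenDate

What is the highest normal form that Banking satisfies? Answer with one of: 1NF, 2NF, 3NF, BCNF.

1NF

Candidate keys: {BranchCity, OfficerID}, {CustomerID, OfficerID}. Prime attributes: {BranchCity, CustomerID, OfficerID}.
OfficerID -> Amount: {OfficerID}⁺ = {Amount, OfficerID}, which is not all of the attributes, so the left side is not a superkey — BCNF is violated.
OfficerID -> Amount has non-prime {Amount} on the right and a non-superkey on the left, so 3NF fails.
The proper key subset {OfficerID} of {BranchCity, OfficerID} determines non-prime {Amount}, so the relation is not even in 2NF.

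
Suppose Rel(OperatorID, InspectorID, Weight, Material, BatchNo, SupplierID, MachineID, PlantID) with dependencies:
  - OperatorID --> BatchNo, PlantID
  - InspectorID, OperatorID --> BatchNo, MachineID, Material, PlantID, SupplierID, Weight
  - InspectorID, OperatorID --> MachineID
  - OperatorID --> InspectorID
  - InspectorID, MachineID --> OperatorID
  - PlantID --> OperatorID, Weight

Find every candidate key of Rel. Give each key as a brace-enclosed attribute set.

{InspectorID, MachineID}, {OperatorID}, {PlantID}

{OperatorID}⁺ = {BatchNo, InspectorID, MachineID, Material, OperatorID, PlantID, SupplierID, Weight}, which is every attribute, so {OperatorID} is a candidate key.
{PlantID}⁺ = {BatchNo, InspectorID, MachineID, Material, OperatorID, PlantID, SupplierID, Weight}, which is every attribute, so {PlantID} is a candidate key.
{InspectorID, MachineID}⁺ = {BatchNo, InspectorID, MachineID, Material, OperatorID, PlantID, SupplierID, Weight}, which is every attribute, so {InspectorID, MachineID} is a candidate key.
Any other superkey properly contains one of these, so there are no further candidate keys.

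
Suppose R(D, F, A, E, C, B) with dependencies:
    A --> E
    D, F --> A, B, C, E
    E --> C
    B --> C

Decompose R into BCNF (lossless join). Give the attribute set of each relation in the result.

Candidate key of the original relation: {D, F}.
Within {A, B, C, D, E, F}: {A}⁺ ∩ {A, B, C, D, E, F} = {A, C, E}, not the whole set, so A --> C, E violates BCNF; decompose into {A, C, E} and {A, B, D, F}.
Within {A, C, E}: {E}⁺ ∩ {A, C, E} = {C, E}, not the whole set, so E --> C violates BCNF; decompose into {C, E} and {A, E}.
{C, E}: every determinant is a superkey — BCNF.
{A, E}: every determinant is a superkey — BCNF.
{A, B, D, F}: every determinant is a superkey — BCNF.

{A, B, D, F}; {A, E}; {C, E}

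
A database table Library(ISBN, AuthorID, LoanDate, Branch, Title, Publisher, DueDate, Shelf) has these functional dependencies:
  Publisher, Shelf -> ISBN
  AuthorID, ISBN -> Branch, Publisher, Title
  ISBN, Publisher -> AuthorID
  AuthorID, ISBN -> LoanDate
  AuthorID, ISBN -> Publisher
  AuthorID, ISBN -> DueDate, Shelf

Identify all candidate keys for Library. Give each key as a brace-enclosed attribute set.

{AuthorID, ISBN}, {ISBN, Publisher}, {Publisher, Shelf}

Closure of {AuthorID, ISBN} is {AuthorID, Branch, DueDate, ISBN, LoanDate, Publisher, Shelf, Title}, the whole schema; {AuthorID, ISBN} is a candidate key.
Closure of {ISBN, Publisher} is {AuthorID, Branch, DueDate, ISBN, LoanDate, Publisher, Shelf, Title}, the whole schema; {ISBN, Publisher} is a candidate key.
Closure of {Publisher, Shelf} is {AuthorID, Branch, DueDate, ISBN, LoanDate, Publisher, Shelf, Title}, the whole schema; {Publisher, Shelf} is a candidate key.
No proper subset of any of these is a key, and no other minimal superkey exists.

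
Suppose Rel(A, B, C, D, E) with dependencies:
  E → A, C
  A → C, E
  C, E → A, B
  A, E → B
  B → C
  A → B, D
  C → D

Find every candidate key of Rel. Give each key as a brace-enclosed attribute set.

{A}, {E}

{A}⁺ = {A, B, C, D, E} — all of the relation — so {A} is a candidate key.
{E}⁺ = {A, B, C, D, E} — all of the relation — so {E} is a candidate key.
These are minimal and exhaustive — every other superkey contains one of them.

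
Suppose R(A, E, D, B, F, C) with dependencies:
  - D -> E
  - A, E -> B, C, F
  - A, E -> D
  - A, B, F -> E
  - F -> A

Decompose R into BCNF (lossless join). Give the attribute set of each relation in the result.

Candidate keys of the original relation: {A, D}, {A, E}, {B, F}, {D, F}, {E, F}.
{A, B, C, D, E, F}: {D} determines {D, E} here but is not a superkey — split on D -> E, giving {D, E} and {A, B, C, D, F}.
{D, E} has no BCNF violation.
{A, B, C, D, F}: {F} determines {A, F} here but is not a superkey — split on F -> A, giving {A, F} and {B, C, D, F}.
{A, F} has no BCNF violation.
{B, C, D, F} has no BCNF violation.

{A, F}; {B, C, D, F}; {D, E}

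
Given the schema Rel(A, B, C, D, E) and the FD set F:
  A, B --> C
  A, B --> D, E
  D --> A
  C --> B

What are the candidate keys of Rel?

{A, B}, {A, C}, {B, D}, {C, D}

{A, B}⁺ = {A, B, C, D, E} — all of the relation — so {A, B} is a candidate key.
{A, C}⁺ = {A, B, C, D, E} — all of the relation — so {A, C} is a candidate key.
{B, D}⁺ = {A, B, C, D, E} — all of the relation — so {B, D} is a candidate key.
{C, D}⁺ = {A, B, C, D, E} — all of the relation — so {C, D} is a candidate key.
No proper subset of any of these is a key, and no other minimal superkey exists.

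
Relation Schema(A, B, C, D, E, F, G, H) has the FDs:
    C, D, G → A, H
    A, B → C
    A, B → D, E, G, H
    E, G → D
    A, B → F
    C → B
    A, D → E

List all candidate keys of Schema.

{A, B}, {A, C}, {C, D, G}, {C, E, G}

{A, B} is a candidate key since {A, B}⁺ = {A, B, C, D, E, F, G, H} covers every attribute.
{A, C} is a candidate key since {A, C}⁺ = {A, B, C, D, E, F, G, H} covers every attribute.
{C, D, G} is a candidate key since {C, D, G}⁺ = {A, B, C, D, E, F, G, H} covers every attribute.
{C, E, G} is a candidate key since {C, E, G}⁺ = {A, B, C, D, E, F, G, H} covers every attribute.
These are minimal and exhaustive — every other superkey contains one of them.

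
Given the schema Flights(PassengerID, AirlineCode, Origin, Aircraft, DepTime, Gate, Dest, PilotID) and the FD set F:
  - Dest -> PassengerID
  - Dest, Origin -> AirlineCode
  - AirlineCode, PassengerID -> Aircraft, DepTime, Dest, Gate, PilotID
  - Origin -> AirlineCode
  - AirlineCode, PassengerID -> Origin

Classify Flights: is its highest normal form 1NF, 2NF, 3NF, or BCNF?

Candidate keys: {AirlineCode, Dest}, {AirlineCode, PassengerID}, {Dest, Origin}, {Origin, PassengerID}. Prime attributes: {AirlineCode, Dest, Origin, PassengerID}.
Dest -> PassengerID breaks BCNF: {Dest}⁺ = {Dest, PassengerID}, so {Dest} is not a superkey.
Since {PassengerID} ⊆ prime attributes and every other non-superkey FD also has a prime right side, the schema is in 3NF.

3NF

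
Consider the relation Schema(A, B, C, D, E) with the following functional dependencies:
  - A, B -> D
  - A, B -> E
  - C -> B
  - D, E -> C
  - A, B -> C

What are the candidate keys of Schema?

{A, B}, {A, C}, {A, D, E}

Attributes never on any right-hand side: {A} — every candidate key must contain it.
{A, B}⁺ = {A, B, C, D, E} — all of the relation — so {A, B} is a candidate key.
{A, C}⁺ = {A, B, C, D, E} — all of the relation — so {A, C} is a candidate key.
{A, D, E}⁺ = {A, B, C, D, E} — all of the relation — so {A, D, E} is a candidate key.
No proper subset of any of these is a key, and no other minimal superkey exists.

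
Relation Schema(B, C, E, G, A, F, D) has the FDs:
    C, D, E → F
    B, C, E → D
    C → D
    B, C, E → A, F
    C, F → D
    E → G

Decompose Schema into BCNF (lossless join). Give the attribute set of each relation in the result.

Candidate key of the original relation: {B, C, E}.
In {A, B, C, D, E, F, G}, {C, D, E} is not a superkey ({C, D, E}⁺ restricted to this set is {C, D, E, F, G}), so split on C, D, E → F, G into {C, D, E, F, G} and {A, B, C, D, E}.
In {C, D, E, F, G}, {C} is not a superkey ({C}⁺ restricted to this set is {C, D}), so split on C → D into {C, D} and {C, E, F, G}.
{C, D}: every determinant is a superkey — BCNF.
In {C, E, F, G}, {E} is not a superkey ({E}⁺ restricted to this set is {E, G}), so split on E → G into {E, G} and {C, E, F}.
{E, G}: every determinant is a superkey — BCNF.
{C, E, F}: every determinant is a superkey — BCNF.
In {A, B, C, D, E}, {C} is not a superkey ({C}⁺ restricted to this set is {C, D}), so split on C → D into {C, D} and {A, B, C, E}.
{C, D}: every determinant is a superkey — BCNF.
{A, B, C, E}: every determinant is a superkey — BCNF.

{A, B, C, E}; {C, D}; {C, E, F}; {E, G}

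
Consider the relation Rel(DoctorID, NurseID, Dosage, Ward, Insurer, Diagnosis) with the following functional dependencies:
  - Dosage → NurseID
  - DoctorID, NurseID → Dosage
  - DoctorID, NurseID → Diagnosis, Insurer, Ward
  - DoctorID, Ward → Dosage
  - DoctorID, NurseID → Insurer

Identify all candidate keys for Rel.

{DoctorID, Dosage}, {DoctorID, NurseID}, {DoctorID, Ward}

{DoctorID} never appears on the right of any FD, so every key must include it.
{DoctorID, Dosage}⁺ = {Diagnosis, DoctorID, Dosage, Insurer, NurseID, Ward} — all of the relation — so {DoctorID, Dosage} is a candidate key.
{DoctorID, NurseID}⁺ = {Diagnosis, DoctorID, Dosage, Insurer, NurseID, Ward} — all of the relation — so {DoctorID, NurseID} is a candidate key.
{DoctorID, Ward}⁺ = {Diagnosis, DoctorID, Dosage, Insurer, NurseID, Ward} — all of the relation — so {DoctorID, Ward} is a candidate key.
No proper subset of any of these is a key, and no other minimal superkey exists.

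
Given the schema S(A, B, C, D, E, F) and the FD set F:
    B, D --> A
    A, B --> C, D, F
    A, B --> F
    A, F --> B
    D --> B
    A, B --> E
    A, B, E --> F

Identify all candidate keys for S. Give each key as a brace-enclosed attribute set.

Closure of {D} is {A, B, C, D, E, F}, the whole schema; {D} is a candidate key.
Closure of {A, B} is {A, B, C, D, E, F}, the whole schema; {A, B} is a candidate key.
Closure of {A, F} is {A, B, C, D, E, F}, the whole schema; {A, F} is a candidate key.
No proper subset of any of these is a key, and no other minimal superkey exists.

{A, B}, {A, F}, {D}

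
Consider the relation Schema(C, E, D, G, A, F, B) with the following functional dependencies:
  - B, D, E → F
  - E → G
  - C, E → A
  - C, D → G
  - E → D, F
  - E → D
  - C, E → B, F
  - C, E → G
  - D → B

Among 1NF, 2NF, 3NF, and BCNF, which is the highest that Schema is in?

1NF

Candidate key: {C, E}. Prime attributes: {C, E}.
B, D, E → F: {B, D, E}⁺ = {B, D, E, F, G}, which is not all of the attributes, so the left side is not a superkey — BCNF is violated.
Because {F} is non-prime and the left side of B, D, E → F is not a superkey, the relation is not in 3NF.
The proper key subset {E} of {C, E} determines non-prime {B, D, F, G}, so the relation is not even in 2NF.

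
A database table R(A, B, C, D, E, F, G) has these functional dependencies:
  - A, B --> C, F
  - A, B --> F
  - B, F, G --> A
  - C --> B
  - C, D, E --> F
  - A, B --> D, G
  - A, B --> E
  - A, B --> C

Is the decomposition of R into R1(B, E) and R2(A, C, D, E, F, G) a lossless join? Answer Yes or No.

No

Common attributes: {E}; their closure is {E}.
The closure covers neither R1 nor R2 entirely; the join is not lossless.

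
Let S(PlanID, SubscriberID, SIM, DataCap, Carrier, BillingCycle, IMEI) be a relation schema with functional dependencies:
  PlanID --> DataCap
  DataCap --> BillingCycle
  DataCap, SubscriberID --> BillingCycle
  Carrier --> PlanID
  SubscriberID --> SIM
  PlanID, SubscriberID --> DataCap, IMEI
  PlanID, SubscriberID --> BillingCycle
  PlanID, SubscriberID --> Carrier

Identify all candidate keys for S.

{Carrier, SubscriberID}, {PlanID, SubscriberID}

Attributes never on any right-hand side: {SubscriberID} — every candidate key must contain it.
{Carrier, SubscriberID}⁺ = {BillingCycle, Carrier, DataCap, IMEI, PlanID, SIM, SubscriberID} — all of the relation — so {Carrier, SubscriberID} is a candidate key.
{PlanID, SubscriberID}⁺ = {BillingCycle, Carrier, DataCap, IMEI, PlanID, SIM, SubscriberID} — all of the relation — so {PlanID, SubscriberID} is a candidate key.
Any other superkey properly contains one of these, so there are no further candidate keys.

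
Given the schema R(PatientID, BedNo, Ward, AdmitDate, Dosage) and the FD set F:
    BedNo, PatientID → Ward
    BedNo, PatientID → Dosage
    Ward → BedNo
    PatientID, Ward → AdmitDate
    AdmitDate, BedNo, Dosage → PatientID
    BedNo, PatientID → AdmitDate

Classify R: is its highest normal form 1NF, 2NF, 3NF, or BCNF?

Candidate keys: {AdmitDate, BedNo, Dosage}, {AdmitDate, Dosage, Ward}, {BedNo, PatientID}, {PatientID, Ward}. Prime attributes: {AdmitDate, BedNo, Dosage, PatientID, Ward}.
Ward → BedNo breaks BCNF: {Ward}⁺ = {BedNo, Ward}, so {Ward} is not a superkey.
Since {BedNo} ⊆ prime attributes and every other non-superkey FD also has a prime right side, the schema is in 3NF.

3NF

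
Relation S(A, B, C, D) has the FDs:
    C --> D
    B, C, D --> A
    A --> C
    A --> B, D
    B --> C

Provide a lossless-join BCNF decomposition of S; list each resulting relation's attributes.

Candidate keys of the original relation: {A}, {B}.
Within {A, B, C, D}: {C}⁺ ∩ {A, B, C, D} = {C, D}, not the whole set, so C --> D violates BCNF; decompose into {C, D} and {A, B, C}.
{C, D} has no BCNF violation.
{A, B, C} has no BCNF violation.

{A, B, C}; {C, D}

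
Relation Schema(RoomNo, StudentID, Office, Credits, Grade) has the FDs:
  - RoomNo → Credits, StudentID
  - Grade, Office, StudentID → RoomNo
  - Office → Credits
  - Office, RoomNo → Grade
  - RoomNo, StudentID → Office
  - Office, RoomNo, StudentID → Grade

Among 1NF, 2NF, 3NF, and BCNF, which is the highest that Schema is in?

1NF

Candidate keys: {Grade, Office, StudentID}, {RoomNo}. Prime attributes: {Grade, Office, RoomNo, StudentID}.
Office → Credits breaks BCNF: {Office}⁺ = {Credits, Office}, so {Office} is not a superkey.
Because {Credits} is non-prime and the left side of Office → Credits is not a superkey, the relation is not in 3NF.
Since {Office} ⊂ {Grade, Office, StudentID} and {Office}⁺ ⊇ {Credits} with {Credits} non-prime, there is a partial dependency; 2NF fails.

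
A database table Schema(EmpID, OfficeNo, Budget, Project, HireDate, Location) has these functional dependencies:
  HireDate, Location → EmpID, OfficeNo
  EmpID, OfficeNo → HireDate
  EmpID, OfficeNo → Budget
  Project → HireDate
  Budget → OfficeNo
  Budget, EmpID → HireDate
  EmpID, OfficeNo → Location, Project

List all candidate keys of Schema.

{Budget, EmpID}, {EmpID, OfficeNo}, {HireDate, Location}, {Location, Project}

{Budget, EmpID} is a candidate key since {Budget, EmpID}⁺ = {Budget, EmpID, HireDate, Location, OfficeNo, Project} covers every attribute.
{EmpID, OfficeNo} is a candidate key since {EmpID, OfficeNo}⁺ = {Budget, EmpID, HireDate, Location, OfficeNo, Project} covers every attribute.
{HireDate, Location} is a candidate key since {HireDate, Location}⁺ = {Budget, EmpID, HireDate, Location, OfficeNo, Project} covers every attribute.
{Location, Project} is a candidate key since {Location, Project}⁺ = {Budget, EmpID, HireDate, Location, OfficeNo, Project} covers every attribute.
Any other superkey properly contains one of these, so there are no further candidate keys.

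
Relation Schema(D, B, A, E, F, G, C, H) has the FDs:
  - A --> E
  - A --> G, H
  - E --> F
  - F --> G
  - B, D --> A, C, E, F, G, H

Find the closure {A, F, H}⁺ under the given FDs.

Start with {A, F, H}.
A --> E applies; add {E} → now {A, E, F, H}.
A --> G, H applies; add {G} → now {A, E, F, G, H}.
No further FD applies.

{A, E, F, G, H}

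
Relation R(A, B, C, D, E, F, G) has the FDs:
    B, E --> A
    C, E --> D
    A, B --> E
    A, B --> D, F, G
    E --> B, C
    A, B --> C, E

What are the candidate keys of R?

{E}⁺ = {A, B, C, D, E, F, G} — all of the relation — so {E} is a candidate key.
{A, B}⁺ = {A, B, C, D, E, F, G} — all of the relation — so {A, B} is a candidate key.
No proper subset of any of these is a key, and no other minimal superkey exists.

{A, B}, {E}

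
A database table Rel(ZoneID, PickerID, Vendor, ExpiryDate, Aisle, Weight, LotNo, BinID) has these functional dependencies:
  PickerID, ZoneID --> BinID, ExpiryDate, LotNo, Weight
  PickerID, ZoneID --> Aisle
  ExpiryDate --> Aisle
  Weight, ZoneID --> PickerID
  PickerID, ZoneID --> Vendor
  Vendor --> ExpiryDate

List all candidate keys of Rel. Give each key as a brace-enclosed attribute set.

No FD produces {ZoneID}, so it must be in every candidate key.
{PickerID, ZoneID}⁺ = {Aisle, BinID, ExpiryDate, LotNo, PickerID, Vendor, Weight, ZoneID}, which is every attribute, so {PickerID, ZoneID} is a candidate key.
{Weight, ZoneID}⁺ = {Aisle, BinID, ExpiryDate, LotNo, PickerID, Vendor, Weight, ZoneID}, which is every attribute, so {Weight, ZoneID} is a candidate key.
Any other superkey properly contains one of these, so there are no further candidate keys.

{PickerID, ZoneID}, {Weight, ZoneID}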